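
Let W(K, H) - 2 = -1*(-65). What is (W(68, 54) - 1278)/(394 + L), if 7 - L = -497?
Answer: -1211/898 ≈ -1.3486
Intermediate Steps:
W(K, H) = 67 (W(K, H) = 2 - 1*(-65) = 2 + 65 = 67)
L = 504 (L = 7 - 1*(-497) = 7 + 497 = 504)
(W(68, 54) - 1278)/(394 + L) = (67 - 1278)/(394 + 504) = -1211/898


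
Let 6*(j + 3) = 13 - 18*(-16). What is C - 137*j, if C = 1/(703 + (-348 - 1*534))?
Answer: -6940015/1074 ≈ -6461.8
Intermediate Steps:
j = 283/6 (j = -3 + (13 - 18*(-16))/6 = -3 + (13 + 288)/6 = -3 + (⅙)*301 = -3 + 301/6 = 283/6 ≈ 47.167)
C = -1/179 (C = 1/(703 + (-348 - 534)) = 1/(703 - 882) = 1/(-179) = -1/179 ≈ -0.0055866)
C - 137*j = -1/179 - 137*283/6 = -1/179 - 38771/6 = -6940015/1074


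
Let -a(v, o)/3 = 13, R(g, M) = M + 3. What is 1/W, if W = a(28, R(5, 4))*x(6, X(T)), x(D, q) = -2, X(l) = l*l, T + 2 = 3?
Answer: 1/78 ≈ 0.012821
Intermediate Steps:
T = 1 (T = -2 + 3 = 1)
X(l) = l²
R(g, M) = 3 + M
a(v, o) = -39 (a(v, o) = -3*13 = -39)
W = 78 (W = -39*(-2) = 78)
1/W = 1/78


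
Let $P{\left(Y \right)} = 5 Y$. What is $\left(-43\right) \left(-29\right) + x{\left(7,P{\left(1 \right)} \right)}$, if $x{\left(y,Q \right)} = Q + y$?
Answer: $1259$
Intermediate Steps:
$\left(-43\right) \left(-29\right) + x{\left(7,P{\left(1 \right)} \right)} = \left(-43\right) \left(-29\right) + \left(5 \cdot 1 + 7\right) = 1247 + \left(5 + 7\right) = 1247 + 12 = 1259$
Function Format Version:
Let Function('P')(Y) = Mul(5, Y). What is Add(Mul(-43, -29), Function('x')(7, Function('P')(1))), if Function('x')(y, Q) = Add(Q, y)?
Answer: 1259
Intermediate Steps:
Add(Mul(-43, -29), Function('x')(7, Function('P')(1))) = Add(Mul(-43, -29), Add(Mul(5, 1), 7)) = Add(1247, Add(5, 7)) = Add(1247, 12) = 1259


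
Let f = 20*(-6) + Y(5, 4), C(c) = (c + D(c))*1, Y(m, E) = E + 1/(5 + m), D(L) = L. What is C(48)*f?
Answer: -55632/5 ≈ -11126.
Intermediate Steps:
C(c) = 2*c (C(c) = (c + c)*1 = (2*c)*1 = 2*c)
f = -1159/10 (f = 20*(-6) + (1 + 5*4 + 4*5)/(5 + 5) = -120 + (1 + 20 + 20)/10 = -120 + (⅒)*41 = -120 + 41/10 = -1159/10 ≈ -115.90)
C(48)*f = (2*48)*(-1159/10) = 96*(-1159/10) = -55632/5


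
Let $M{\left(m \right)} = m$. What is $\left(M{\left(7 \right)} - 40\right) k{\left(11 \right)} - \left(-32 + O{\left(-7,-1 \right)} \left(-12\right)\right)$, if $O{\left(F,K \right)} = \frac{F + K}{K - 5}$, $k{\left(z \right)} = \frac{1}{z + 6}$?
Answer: $\frac{783}{17} \approx 46.059$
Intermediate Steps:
$k{\left(z \right)} = \frac{1}{6 + z}$
$O{\left(F,K \right)} = \frac{F + K}{-5 + K}$
$\left(M{\left(7 \right)} - 40\right) k{\left(11 \right)} - \left(-32 + O{\left(-7,-1 \right)} \left(-12\right)\right) = \frac{7 - 40}{6 + 11} - \left(-32 + \frac{-7 - 1}{-5 - 1} \left(-12\right)\right) = - \frac{33}{17} - \left(-32 + \frac{1}{-6} \left(-8\right) \left(-12\right)\right) = \left(-33\right) \frac{1}{17} - \left(-32 + \left(- \frac{1}{6}\right) \left(-8\right) \left(-12\right)\right) = - \frac{33}{17} - \left(-32 + \frac{4}{3} \left(-12\right)\right) = - \frac{33}{17} - \left(-32 - 16\right) = - \frac{33}{17} - -48 = - \frac{33}{17} + 48 = \frac{783}{17}$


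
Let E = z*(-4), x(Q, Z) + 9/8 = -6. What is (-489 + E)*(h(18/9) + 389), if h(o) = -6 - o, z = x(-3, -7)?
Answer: -350901/2 ≈ -1.7545e+5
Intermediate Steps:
x(Q, Z) = -57/8 (x(Q, Z) = -9/8 - 6 = -57/8)
z = -57/8 ≈ -7.1250
E = 57/2 (E = -57/8*(-4) = 57/2 ≈ 28.500)
(-489 + E)*(h(18/9) + 389) = (-489 + 57/2)*((-6 - 18/9) + 389) = -921*((-6 - 18/9) + 389)/2 = -921*((-6 - 1*2) + 389)/2 = -921*((-6 - 2) + 389)/2 = -921*(-8 + 389)/2 = -921/2*381 = -350901/2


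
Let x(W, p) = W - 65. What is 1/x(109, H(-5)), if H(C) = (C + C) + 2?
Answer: 1/44 ≈ 0.022727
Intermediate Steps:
H(C) = 2 + 2*C (H(C) = 2*C + 2 = 2 + 2*C)
x(W, p) = -65 + W
1/x(109, H(-5)) = 1/(-65 + 109) = 1/44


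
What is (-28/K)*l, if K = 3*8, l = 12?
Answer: -14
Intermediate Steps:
K = 24
(-28/K)*l = -28/24*12 = -28*1/24*12 = -7/6*12 = -14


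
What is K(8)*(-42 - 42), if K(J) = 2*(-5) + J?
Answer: 168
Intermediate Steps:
K(J) = -10 + J
K(8)*(-42 - 42) = (-10 + 8)*(-42 - 42) = -2*(-84) = 168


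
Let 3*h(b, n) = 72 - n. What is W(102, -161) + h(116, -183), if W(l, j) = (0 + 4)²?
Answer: 101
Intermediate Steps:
h(b, n) = 24 - n/3 (h(b, n) = (72 - n)/3 = 24 - n/3)
W(l, j) = 16 (W(l, j) = 4² = 16)
W(102, -161) + h(116, -183) = 16 + (24 - ⅓*(-183)) = 16 + (24 + 61) = 16 + 85 = 101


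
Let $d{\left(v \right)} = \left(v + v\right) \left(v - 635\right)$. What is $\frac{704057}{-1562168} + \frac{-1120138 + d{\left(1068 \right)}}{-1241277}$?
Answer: $- \frac{568916458789}{1939083208536} \approx -0.29339$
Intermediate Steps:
$d{\left(v \right)} = 2 v \left(-635 + v\right)$
$\frac{704057}{-1562168} + \frac{-1120138 + d{\left(1068 \right)}}{-1241277} = \frac{704057}{-1562168} + \frac{-1120138 + 2 \cdot 1068 \left(-635 + 1068\right)}{-1241277} = 704057 \left(- \frac{1}{1562168}\right) + \left(-1120138 + 2 \cdot 1068 \cdot 433\right) \left(- \frac{1}{1241277}\right) = - \frac{704057}{1562168} + \left(-1120138 + 924888\right) \left(- \frac{1}{1241277}\right) = - \frac{704057}{1562168} - - \frac{195250}{1241277} = - \frac{704057}{1562168} + \frac{195250}{1241277} = - \frac{568916458789}{1939083208536}$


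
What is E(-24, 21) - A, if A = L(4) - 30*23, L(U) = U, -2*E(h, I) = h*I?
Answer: 938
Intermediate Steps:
E(h, I) = -I*h/2 (E(h, I) = -h*I/2 = -I*h/2)
A = -686 (A = 4 - 30*23 = 4 - 690 = -686)
E(-24, 21) - A = -½*21*(-24) - 1*(-686) = 252 + 686 = 938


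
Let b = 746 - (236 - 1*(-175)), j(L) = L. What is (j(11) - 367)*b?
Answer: -119260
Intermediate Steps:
b = 335 (b = 746 - (236 + 175) = 746 - 1*411 = 746 - 411 = 335)
(j(11) - 367)*b = (11 - 367)*335 = -356*335 = -119260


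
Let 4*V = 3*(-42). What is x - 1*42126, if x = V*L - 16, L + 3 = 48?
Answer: -87119/2 ≈ -43560.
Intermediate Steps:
L = 45 (L = -3 + 48 = 45)
V = -63/2 (V = (3*(-42))/4 = (1/4)*(-126) = -63/2 ≈ -31.500)
x = -2867/2 (x = -63/2*45 - 16 = -2835/2 - 16 = -2867/2 ≈ -1433.5)
x - 1*42126 = -2867/2 - 1*42126 = -2867/2 - 42126 = -87119/2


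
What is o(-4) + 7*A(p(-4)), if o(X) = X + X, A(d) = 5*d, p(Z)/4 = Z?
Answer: -568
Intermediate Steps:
p(Z) = 4*Z
o(X) = 2*X
o(-4) + 7*A(p(-4)) = 2*(-4) + 7*(5*(4*(-4))) = -8 + 7*(5*(-16)) = -8 + 7*(-80) = -8 - 560 = -568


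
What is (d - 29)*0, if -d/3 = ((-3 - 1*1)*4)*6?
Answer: 0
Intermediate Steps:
d = 288 (d = -3*(-3 - 1*1)*4*6 = -3*(-3 - 1)*4*6 = -3*(-4*4)*6 = -(-48)*6 = -3*(-96) = 288)
(d - 29)*0 = (288 - 29)*0 = 259*0 = 0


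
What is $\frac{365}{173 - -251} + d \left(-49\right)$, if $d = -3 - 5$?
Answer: $\frac{166573}{424} \approx 392.86$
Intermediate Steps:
$d = -8$
$\frac{365}{173 - -251} + d \left(-49\right) = \frac{365}{173 - -251} - -392 = \frac{365}{173 + 251} + 392 = \frac{365}{424} + 392 = \frac{166573}{424}$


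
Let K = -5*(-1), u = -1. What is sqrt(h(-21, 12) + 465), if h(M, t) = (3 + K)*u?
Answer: sqrt(457) ≈ 21.378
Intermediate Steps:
K = 5
h(M, t) = -8 (h(M, t) = (3 + 5)*(-1) = 8*(-1) = -8)
sqrt(h(-21, 12) + 465) = sqrt(-8 + 465) = sqrt(457)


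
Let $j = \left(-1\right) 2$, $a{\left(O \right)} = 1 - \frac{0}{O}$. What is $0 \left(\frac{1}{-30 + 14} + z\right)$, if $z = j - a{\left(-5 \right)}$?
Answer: $0$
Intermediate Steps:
$a{\left(O \right)} = 1$ ($a{\left(O \right)} = 1 - 0 = 1 + 0 = 1$)
$j = -2$
$z = -3$ ($z = -2 - 1 = -3$)
$0 \left(\frac{1}{-30 + 14} + z\right) = 0 \left(\frac{1}{-30 + 14} - 3\right) = 0 \left(\frac{1}{-16} - 3\right) = 0 \left(- \frac{1}{16} - 3\right) = 0 \left(- \frac{49}{16}\right) = 0$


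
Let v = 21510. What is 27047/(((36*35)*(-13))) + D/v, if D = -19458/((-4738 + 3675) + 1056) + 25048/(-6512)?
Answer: -606330799/398332935 ≈ -1.5222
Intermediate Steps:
D = 15816895/5698 (D = -19458/(-1063 + 1056) + 25048*(-1/6512) = -19458/(-7) - 3131/814 = -19458*(-⅐) - 3131/814 = 19458/7 - 3131/814 = 15816895/5698 ≈ 2775.9)
27047/(((36*35)*(-13))) + D/v = 27047/(((36*35)*(-13))) + (15816895/5698)/21510 = 27047/((1260*(-13))) + (15816895/5698)*(1/21510) = 27047/(-16380) + 3163379/24512796 = 27047*(-1/16380) + 3163379/24512796 = -27047/16380 + 3163379/24512796 = -606330799/398332935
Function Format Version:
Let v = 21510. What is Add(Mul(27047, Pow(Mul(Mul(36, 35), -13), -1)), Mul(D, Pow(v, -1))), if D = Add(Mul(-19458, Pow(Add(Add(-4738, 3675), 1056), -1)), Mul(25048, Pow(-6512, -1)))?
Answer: Rational(-606330799, 398332935) ≈ -1.5222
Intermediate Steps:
D = Rational(15816895, 5698) (D = Add(Mul(-19458, Pow(Add(-1063, 1056), -1)), Mul(25048, Rational(-1, 6512))) = Add(Mul(-19458, Pow(-7, -1)), Rational(-3131, 814)) = Add(Mul(-19458, Rational(-1, 7)), Rational(-3131, 814)) = Add(Rational(19458, 7), Rational(-3131, 814)) = Rational(15816895, 5698) ≈ 2775.9)
Add(Mul(27047, Pow(Mul(Mul(36, 35), -13), -1)), Mul(D, Pow(v, -1))) = Add(Mul(27047, Pow(Mul(Mul(36, 35), -13), -1)), Mul(Rational(15816895, 5698), Pow(21510, -1))) = Add(Mul(27047, Pow(Mul(1260, -13), -1)), Mul(Rational(15816895, 5698), Rational(1, 21510))) = Add(Mul(27047, Pow(-16380, -1)), Rational(3163379, 24512796)) = Add(Mul(27047, Rational(-1, 16380)), Rational(3163379, 24512796)) = Add(Rational(-27047, 16380), Rational(3163379, 24512796)) = Rational(-606330799, 398332935)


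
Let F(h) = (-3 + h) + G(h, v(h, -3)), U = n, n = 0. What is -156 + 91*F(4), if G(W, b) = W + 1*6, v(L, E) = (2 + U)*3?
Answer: 845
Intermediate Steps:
U = 0
v(L, E) = 6 (v(L, E) = (2 + 0)*3 = 2*3 = 6)
G(W, b) = 6 + W (G(W, b) = W + 6 = 6 + W)
F(h) = 3 + 2*h (F(h) = (-3 + h) + (6 + h) = 3 + 2*h)
-156 + 91*F(4) = -156 + 91*(3 + 2*4) = -156 + 91*(3 + 8) = -156 + 91*11 = -156 + 1001 = 845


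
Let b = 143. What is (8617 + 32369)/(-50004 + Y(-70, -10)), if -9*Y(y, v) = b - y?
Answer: -122958/150083 ≈ -0.81927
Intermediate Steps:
Y(y, v) = -143/9 + y/9 (Y(y, v) = -(143 - y)/9 = -143/9 + y/9)
(8617 + 32369)/(-50004 + Y(-70, -10)) = (8617 + 32369)/(-50004 + (-143/9 + (⅑)*(-70))) = 40986/(-50004 + (-143/9 - 70/9)) = 40986/(-50004 - 71/3) = 40986/(-150083/3) = 40986*(-3/150083) = -122958/150083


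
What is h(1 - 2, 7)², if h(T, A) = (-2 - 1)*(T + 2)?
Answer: 9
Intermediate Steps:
h(T, A) = -6 - 3*T (h(T, A) = -3*(2 + T) = -6 - 3*T)
h(1 - 2, 7)² = (-6 - 3*(1 - 2))² = (-6 - 3*(-1))² = (-6 + 3)² = (-3)² = 9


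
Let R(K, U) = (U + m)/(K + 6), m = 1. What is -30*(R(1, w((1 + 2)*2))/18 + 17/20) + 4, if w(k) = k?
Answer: -139/6 ≈ -23.167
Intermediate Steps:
R(K, U) = (1 + U)/(6 + K) (R(K, U) = (U + 1)/(K + 6) = (1 + U)/(6 + K))
-30*(R(1, w((1 + 2)*2))/18 + 17/20) + 4 = -30*(((1 + (1 + 2)*2)/(6 + 1))/18 + 17/20) + 4 = -30*(((1 + 3*2)/7)*(1/18) + 17*(1/20)) + 4 = -30*(((1 + 6)/7)*(1/18) + 17/20) + 4 = -30*(((⅐)*7)*(1/18) + 17/20) + 4 = -30*(1*(1/18) + 17/20) + 4 = -30*(1/18 + 17/20) + 4 = -30*163/180 + 4 = -163/6 + 4 = -139/6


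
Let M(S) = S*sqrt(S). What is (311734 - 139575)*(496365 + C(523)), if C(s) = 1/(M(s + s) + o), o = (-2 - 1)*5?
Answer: 97797071510809083270/1144445111 + 180078314*sqrt(1046)/1144445111 ≈ 8.5454e+10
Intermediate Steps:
M(S) = S**(3/2)
o = -15 (o = -3*5 = -15)
C(s) = 1/(-15 + 2*sqrt(2)*s**(3/2)) (C(s) = 1/((s + s)**(3/2) - 15) = 1/((2*s)**(3/2) - 15) = 1/(2*sqrt(2)*s**(3/2) - 15) = 1/(-15 + 2*sqrt(2)*s**(3/2)))
(311734 - 139575)*(496365 + C(523)) = (311734 - 139575)*(496365 + 1/(-15 + 2*sqrt(2)*523**(3/2))) = 172159*(496365 + 1/(-15 + 2*sqrt(2)*(523*sqrt(523)))) = 172159*(496365 + 1/(-15 + 1046*sqrt(1046))) = 85453702035 + 172159/(-15 + 1046*sqrt(1046))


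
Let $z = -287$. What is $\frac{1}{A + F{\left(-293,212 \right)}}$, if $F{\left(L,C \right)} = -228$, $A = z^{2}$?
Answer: $\frac{1}{82141} \approx 1.2174 \cdot 10^{-5}$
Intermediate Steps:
$A = 82369$ ($A = \left(-287\right)^{2} = 82369$)
$\frac{1}{A + F{\left(-293,212 \right)}} = \frac{1}{82369 - 228} = \frac{1}{82141}$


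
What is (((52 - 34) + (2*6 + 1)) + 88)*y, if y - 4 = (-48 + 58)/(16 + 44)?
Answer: 2975/6 ≈ 495.83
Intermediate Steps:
y = 25/6 (y = 4 + (-48 + 58)/(16 + 44) = 4 + 10/60 = 4 + 10*(1/60) = 4 + ⅙ = 25/6 ≈ 4.1667)
(((52 - 34) + (2*6 + 1)) + 88)*y = (((52 - 34) + (2*6 + 1)) + 88)*(25/6) = ((18 + (12 + 1)) + 88)*(25/6) = ((18 + 13) + 88)*(25/6) = (31 + 88)*(25/6) = 119*(25/6) = 2975/6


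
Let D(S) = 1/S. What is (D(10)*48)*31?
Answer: 744/5 ≈ 148.80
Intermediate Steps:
(D(10)*48)*31 = (48/10)*31 = ((1/10)*48)*31 = (24/5)*31 = 744/5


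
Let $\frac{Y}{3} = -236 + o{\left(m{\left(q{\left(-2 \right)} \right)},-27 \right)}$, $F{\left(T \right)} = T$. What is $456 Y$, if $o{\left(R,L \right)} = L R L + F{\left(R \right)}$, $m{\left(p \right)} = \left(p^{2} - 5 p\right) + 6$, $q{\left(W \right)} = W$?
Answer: $19649952$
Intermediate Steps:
$m{\left(p \right)} = 6 + p^{2} - 5 p$
$o{\left(R,L \right)} = R + R L^{2}$ ($o{\left(R,L \right)} = L R L + R = R L^{2} + R = R + R L^{2}$)
$Y = 43092$ ($Y = 3 \left(-236 + \left(6 + \left(-2\right)^{2} - -10\right) \left(1 + \left(-27\right)^{2}\right)\right) = 3 \left(-236 + \left(6 + 4 + 10\right) \left(1 + 729\right)\right) = 3 \left(-236 + 20 \cdot 730\right) = 3 \left(-236 + 14600\right) = 3 \cdot 14364 = 43092$)
$456 Y = 456 \cdot 43092 = 19649952$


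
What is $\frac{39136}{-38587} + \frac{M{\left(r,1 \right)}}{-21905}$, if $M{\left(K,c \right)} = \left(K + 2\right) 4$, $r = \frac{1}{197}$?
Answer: $- \frac{33788792244}{33302780459} \approx -1.0146$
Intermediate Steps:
$r = \frac{1}{197} \approx 0.0050761$
$M{\left(K,c \right)} = 8 + 4 K$ ($M{\left(K,c \right)} = \left(2 + K\right) 4 = 8 + 4 K$)
$\frac{39136}{-38587} + \frac{M{\left(r,1 \right)}}{-21905} = \frac{39136}{-38587} + \frac{8 + 4 \cdot \frac{1}{197}}{-21905} = 39136 \left(- \frac{1}{38587}\right) + \left(8 + \frac{4}{197}\right) \left(- \frac{1}{21905}\right) = - \frac{39136}{38587} + \frac{1580}{197} \left(- \frac{1}{21905}\right) = - \frac{39136}{38587} - \frac{316}{863057} = - \frac{33788792244}{33302780459}$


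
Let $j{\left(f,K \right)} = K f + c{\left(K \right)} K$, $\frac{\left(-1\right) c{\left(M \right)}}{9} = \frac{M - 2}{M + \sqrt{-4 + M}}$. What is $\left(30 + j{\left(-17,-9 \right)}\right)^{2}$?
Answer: $\frac{9 \left(103212 \sqrt{13} + 667343 i\right)}{2 \left(9 \sqrt{13} + 34 i\right)} \approx 70822.0 + 18339.0 i$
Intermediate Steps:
$c{\left(M \right)} = - \frac{9 \left(-2 + M\right)}{M + \sqrt{-4 + M}}$ ($c{\left(M \right)} = - 9 \frac{M - 2}{M + \sqrt{-4 + M}} = - 9 \frac{-2 + M}{M + \sqrt{-4 + M}} = - \frac{9 \left(-2 + M\right)}{M + \sqrt{-4 + M}}$)
$j{\left(f,K \right)} = K f + \frac{9 K \left(2 - K\right)}{K + \sqrt{-4 + K}}$ ($j{\left(f,K \right)} = K f + \frac{9 \left(2 - K\right)}{K + \sqrt{-4 + K}} K = K f + \frac{9 K \left(2 - K\right)}{K + \sqrt{-4 + K}}$)
$\left(30 + j{\left(-17,-9 \right)}\right)^{2} = \left(30 - \frac{9 \left(18 - -81 - 17 \left(-9 + \sqrt{-4 - 9}\right)\right)}{-9 + \sqrt{-4 - 9}}\right)^{2} = \left(30 - \frac{9 \left(18 + 81 - 17 \left(-9 + \sqrt{-13}\right)\right)}{-9 + \sqrt{-13}}\right)^{2} = \left(30 - \frac{9 \left(18 + 81 - 17 \left(-9 + i \sqrt{13}\right)\right)}{-9 + i \sqrt{13}}\right)^{2} = \left(30 - \frac{9 \left(18 + 81 + \left(153 - 17 i \sqrt{13}\right)\right)}{-9 + i \sqrt{13}}\right)^{2} = \left(30 - \frac{9 \left(252 - 17 i \sqrt{13}\right)}{-9 + i \sqrt{13}}\right)^{2}$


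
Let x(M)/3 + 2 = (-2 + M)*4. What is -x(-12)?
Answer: 174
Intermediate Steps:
x(M) = -30 + 12*M (x(M) = -6 + 3*((-2 + M)*4) = -6 + 3*(-8 + 4*M) = -6 + (-24 + 12*M) = -30 + 12*M)
-x(-12) = -(-30 + 12*(-12)) = -(-30 - 144) = -1*(-174) = 174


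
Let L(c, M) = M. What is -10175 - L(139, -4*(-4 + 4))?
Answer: -10175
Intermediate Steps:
-10175 - L(139, -4*(-4 + 4)) = -10175 - (-4)*(-4 + 4) = -10175 - (-4)*0 = -10175 - 1*0 = -10175 + 0 = -10175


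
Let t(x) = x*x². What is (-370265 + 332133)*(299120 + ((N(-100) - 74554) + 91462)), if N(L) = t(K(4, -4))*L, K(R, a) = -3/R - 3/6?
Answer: -48232909409/4 ≈ -1.2058e+10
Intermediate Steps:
K(R, a) = -½ - 3/R (K(R, a) = -3/R - 3*⅙ = -3/R - ½ = -½ - 3/R)
t(x) = x³
N(L) = -125*L/64 (N(L) = ((½)*(-6 - 1*4)/4)³*L = ((½)*(¼)*(-6 - 4))³*L = ((½)*(¼)*(-10))³*L = (-5/4)³*L = -125*L/64)
(-370265 + 332133)*(299120 + ((N(-100) - 74554) + 91462)) = (-370265 + 332133)*(299120 + ((-125/64*(-100) - 74554) + 91462)) = -38132*(299120 + ((3125/16 - 74554) + 91462)) = -38132*(299120 + (-1189739/16 + 91462)) = -38132*(299120 + 273653/16) = -38132*5059573/16 = -48232909409/4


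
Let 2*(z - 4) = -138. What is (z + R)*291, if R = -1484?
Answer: -450759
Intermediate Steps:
z = -65 (z = 4 + (½)*(-138) = 4 - 69 = -65)
(z + R)*291 = (-65 - 1484)*291 = -1549*291 = -450759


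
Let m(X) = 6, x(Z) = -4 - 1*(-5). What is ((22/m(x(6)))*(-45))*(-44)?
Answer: 7260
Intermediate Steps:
x(Z) = 1 (x(Z) = -4 + 5 = 1)
((22/m(x(6)))*(-45))*(-44) = ((22/6)*(-45))*(-44) = ((22*(⅙))*(-45))*(-44) = ((11/3)*(-45))*(-44) = -165*(-44) = 7260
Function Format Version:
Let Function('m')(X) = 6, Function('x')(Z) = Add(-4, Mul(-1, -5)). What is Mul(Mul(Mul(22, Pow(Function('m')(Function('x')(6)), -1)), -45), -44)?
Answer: 7260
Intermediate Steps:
Function('x')(Z) = 1 (Function('x')(Z) = Add(-4, 5) = 1)
Mul(Mul(Mul(22, Pow(Function('m')(Function('x')(6)), -1)), -45), -44) = Mul(Mul(Mul(22, Pow(6, -1)), -45), -44) = Mul(Mul(Mul(22, Rational(1, 6)), -45), -44) = Mul(Mul(Rational(11, 3), -45), -44) = Mul(-165, -44) = 7260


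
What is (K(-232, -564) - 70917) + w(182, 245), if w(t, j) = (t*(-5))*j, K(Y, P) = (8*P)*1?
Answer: -298379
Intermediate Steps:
K(Y, P) = 8*P
w(t, j) = -5*j*t (w(t, j) = (-5*t)*j = -5*j*t)
(K(-232, -564) - 70917) + w(182, 245) = (8*(-564) - 70917) - 5*245*182 = (-4512 - 70917) - 222950 = -75429 - 222950 = -298379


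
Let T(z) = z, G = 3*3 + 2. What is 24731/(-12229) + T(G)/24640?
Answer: -7912173/3913280 ≈ -2.0219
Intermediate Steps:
G = 11 (G = 9 + 2 = 11)
24731/(-12229) + T(G)/24640 = 24731/(-12229) + 11/24640 = 24731*(-1/12229) + 11*(1/24640) = -3533/1747 + 1/2240 = -7912173/3913280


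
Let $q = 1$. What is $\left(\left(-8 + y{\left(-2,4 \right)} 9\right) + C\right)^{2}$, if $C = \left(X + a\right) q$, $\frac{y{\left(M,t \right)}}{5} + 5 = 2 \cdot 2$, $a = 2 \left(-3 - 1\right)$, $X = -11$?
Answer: $5184$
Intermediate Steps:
$a = -8$ ($a = 2 \left(-4\right) = -8$)
$y{\left(M,t \right)} = -5$ ($y{\left(M,t \right)} = -25 + 5 \cdot 2 \cdot 2 = -25 + 5 \cdot 4 = -25 + 20 = -5$)
$C = -19$ ($C = \left(-11 - 8\right) 1 = \left(-19\right) 1 = -19$)
$\left(\left(-8 + y{\left(-2,4 \right)} 9\right) + C\right)^{2} = \left(\left(-8 - 45\right) - 19\right)^{2} = \left(-53 - 19\right)^{2} = \left(-72\right)^{2} = 5184$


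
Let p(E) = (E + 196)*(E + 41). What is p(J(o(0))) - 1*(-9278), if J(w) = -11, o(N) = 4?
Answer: 14828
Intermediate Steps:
p(E) = (41 + E)*(196 + E) (p(E) = (196 + E)*(41 + E) = (41 + E)*(196 + E))
p(J(o(0))) - 1*(-9278) = (8036 + (-11)**2 + 237*(-11)) - 1*(-9278) = (8036 + 121 - 2607) + 9278 = 5550 + 9278 = 14828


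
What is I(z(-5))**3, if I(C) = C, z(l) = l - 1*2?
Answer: -343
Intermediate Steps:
z(l) = -2 + l (z(l) = l - 2 = -2 + l)
I(z(-5))**3 = (-2 - 5)**3 = (-7)**3 = -343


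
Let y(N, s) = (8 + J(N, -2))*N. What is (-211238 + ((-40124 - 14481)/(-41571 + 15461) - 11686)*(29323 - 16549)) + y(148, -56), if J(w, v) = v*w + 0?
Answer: -390355234259/2611 ≈ -1.4950e+8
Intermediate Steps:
J(w, v) = v*w
y(N, s) = N*(8 - 2*N) (y(N, s) = (8 - 2*N)*N = N*(8 - 2*N))
(-211238 + ((-40124 - 14481)/(-41571 + 15461) - 11686)*(29323 - 16549)) + y(148, -56) = (-211238 + ((-40124 - 14481)/(-41571 + 15461) - 11686)*(29323 - 16549)) + 2*148*(4 - 1*148) = (-211238 + (-54605/(-26110) - 11686)*12774) + 2*148*(4 - 148) = (-211238 + (-54605*(-1/26110) - 11686)*12774) + 2*148*(-144) = (-211238 + (10921/5222 - 11686)*12774) - 42624 = (-211238 - 61013371/5222*12774) - 42624 = (-211238 - 389692400577/2611) - 42624 = -390243942995/2611 - 42624 = -390355234259/2611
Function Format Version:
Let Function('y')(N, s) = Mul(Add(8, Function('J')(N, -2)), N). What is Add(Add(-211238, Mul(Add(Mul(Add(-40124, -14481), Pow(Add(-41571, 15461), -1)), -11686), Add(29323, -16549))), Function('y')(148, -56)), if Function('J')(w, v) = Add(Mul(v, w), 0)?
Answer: Rational(-390355234259, 2611) ≈ -1.4950e+8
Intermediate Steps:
Function('J')(w, v) = Mul(v, w)
Function('y')(N, s) = Mul(N, Add(8, Mul(-2, N))) (Function('y')(N, s) = Mul(Add(8, Mul(-2, N)), N) = Mul(N, Add(8, Mul(-2, N))))
Add(Add(-211238, Mul(Add(Mul(Add(-40124, -14481), Pow(Add(-41571, 15461), -1)), -11686), Add(29323, -16549))), Function('y')(148, -56)) = Add(Add(-211238, Mul(Add(Mul(Add(-40124, -14481), Pow(Add(-41571, 15461), -1)), -11686), Add(29323, -16549))), Mul(2, 148, Add(4, Mul(-1, 148)))) = Add(Add(-211238, Mul(Add(Mul(-54605, Pow(-26110, -1)), -11686), 12774)), Mul(2, 148, Add(4, -148))) = Add(Add(-211238, Mul(Add(Mul(-54605, Rational(-1, 26110)), -11686), 12774)), Mul(2, 148, -144)) = Add(Add(-211238, Mul(Add(Rational(10921, 5222), -11686), 12774)), -42624) = Add(Add(-211238, Mul(Rational(-61013371, 5222), 12774)), -42624) = Add(Add(-211238, Rational(-389692400577, 2611)), -42624) = Add(Rational(-390243942995, 2611), -42624) = Rational(-390355234259, 2611)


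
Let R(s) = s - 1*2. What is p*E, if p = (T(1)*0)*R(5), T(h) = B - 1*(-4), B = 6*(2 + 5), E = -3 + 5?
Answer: 0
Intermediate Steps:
R(s) = -2 + s (R(s) = s - 2 = -2 + s)
E = 2
B = 42 (B = 6*7 = 42)
T(h) = 46 (T(h) = 42 - 1*(-4) = 42 + 4 = 46)
p = 0 (p = (46*0)*(-2 + 5) = 0*3 = 0)
p*E = 0*2 = 0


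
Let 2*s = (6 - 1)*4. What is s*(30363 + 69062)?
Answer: 994250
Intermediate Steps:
s = 10 (s = ((6 - 1)*4)/2 = (5*4)/2 = (½)*20 = 10)
s*(30363 + 69062) = 10*(30363 + 69062) = 10*99425 = 994250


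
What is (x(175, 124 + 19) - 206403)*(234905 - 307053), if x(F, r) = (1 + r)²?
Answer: 13395502716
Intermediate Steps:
(x(175, 124 + 19) - 206403)*(234905 - 307053) = ((1 + (124 + 19))² - 206403)*(234905 - 307053) = ((1 + 143)² - 206403)*(-72148) = (144² - 206403)*(-72148) = (20736 - 206403)*(-72148) = -185667*(-72148) = 13395502716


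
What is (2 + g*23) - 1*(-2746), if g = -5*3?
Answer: 2403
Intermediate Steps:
g = -15
(2 + g*23) - 1*(-2746) = (2 - 15*23) - 1*(-2746) = (2 - 345) + 2746 = -343 + 2746 = 2403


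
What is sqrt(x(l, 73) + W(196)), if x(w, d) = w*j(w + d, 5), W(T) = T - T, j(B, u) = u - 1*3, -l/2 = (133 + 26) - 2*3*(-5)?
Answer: 6*I*sqrt(21) ≈ 27.495*I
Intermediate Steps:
l = -378 (l = -2*((133 + 26) - 2*3*(-5)) = -2*(159 - 6*(-5)) = -2*(159 + 30) = -2*189 = -378)
j(B, u) = -3 + u (j(B, u) = u - 3 = -3 + u)
W(T) = 0
x(w, d) = 2*w (x(w, d) = w*(-3 + 5) = w*2 = 2*w)
sqrt(x(l, 73) + W(196)) = sqrt(2*(-378) + 0) = sqrt(-756 + 0) = sqrt(-756) = 6*I*sqrt(21)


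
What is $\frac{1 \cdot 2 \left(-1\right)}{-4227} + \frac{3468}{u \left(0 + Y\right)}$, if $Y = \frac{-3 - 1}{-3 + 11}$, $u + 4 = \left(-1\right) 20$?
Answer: $\frac{1221605}{4227} \approx 289.0$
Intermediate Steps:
$u = -24$ ($u = -4 - 20 = -24$)
$Y = - \frac{1}{2}$ ($Y = - \frac{4}{8} = \left(-4\right) \frac{1}{8} = - \frac{1}{2} \approx -0.5$)
$\frac{1 \cdot 2 \left(-1\right)}{-4227} + \frac{3468}{u \left(0 + Y\right)} = \frac{1 \cdot 2 \left(-1\right)}{-4227} + \frac{3468}{\left(-24\right) \left(0 - \frac{1}{2}\right)} = 2 \left(-1\right) \left(- \frac{1}{4227}\right) + \frac{3468}{\left(-24\right) \left(- \frac{1}{2}\right)} = \left(-2\right) \left(- \frac{1}{4227}\right) + \frac{3468}{12} = \frac{2}{4227} + 3468 \cdot \frac{1}{12} = \frac{2}{4227} + 289 = \frac{1221605}{4227}$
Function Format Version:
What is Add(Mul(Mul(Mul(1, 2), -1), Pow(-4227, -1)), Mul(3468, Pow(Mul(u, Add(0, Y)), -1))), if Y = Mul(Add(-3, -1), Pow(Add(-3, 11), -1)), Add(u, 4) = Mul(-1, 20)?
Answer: Rational(1221605, 4227) ≈ 289.00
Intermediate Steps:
u = -24 (u = Add(-4, Mul(-1, 20)) = Add(-4, -20) = -24)
Y = Rational(-1, 2) (Y = Mul(-4, Pow(8, -1)) = Mul(-4, Rational(1, 8)) = Rational(-1, 2) ≈ -0.50000)
Add(Mul(Mul(Mul(1, 2), -1), Pow(-4227, -1)), Mul(3468, Pow(Mul(u, Add(0, Y)), -1))) = Add(Mul(Mul(Mul(1, 2), -1), Pow(-4227, -1)), Mul(3468, Pow(Mul(-24, Add(0, Rational(-1, 2))), -1))) = Add(Mul(Mul(2, -1), Rational(-1, 4227)), Mul(3468, Pow(Mul(-24, Rational(-1, 2)), -1))) = Add(Mul(-2, Rational(-1, 4227)), Mul(3468, Pow(12, -1))) = Add(Rational(2, 4227), Mul(3468, Rational(1, 12))) = Add(Rational(2, 4227), 289) = Rational(1221605, 4227)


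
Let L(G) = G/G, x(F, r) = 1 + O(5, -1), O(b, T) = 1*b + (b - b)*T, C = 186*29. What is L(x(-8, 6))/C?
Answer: 1/5394 ≈ 0.00018539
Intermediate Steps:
C = 5394
O(b, T) = b (O(b, T) = b + 0*T = b + 0 = b)
x(F, r) = 6 (x(F, r) = 1 + 5 = 6)
L(G) = 1
L(x(-8, 6))/C = 1/5394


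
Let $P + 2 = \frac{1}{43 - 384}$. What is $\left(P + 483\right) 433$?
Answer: $\frac{71020660}{341} \approx 2.0827 \cdot 10^{5}$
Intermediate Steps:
$P = - \frac{683}{341}$ ($P = -2 + \frac{1}{43 - 384} = -2 + \frac{1}{-341} = -2 - \frac{1}{341} = - \frac{683}{341} \approx -2.0029$)
$\left(P + 483\right) 433 = \left(- \frac{683}{341} + 483\right) 433 = \frac{164020}{341} \cdot 433 = \frac{71020660}{341}$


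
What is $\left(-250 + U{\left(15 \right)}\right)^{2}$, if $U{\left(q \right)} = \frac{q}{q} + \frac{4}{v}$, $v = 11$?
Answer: $\frac{7480225}{121} \approx 61820.0$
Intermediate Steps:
$U{\left(q \right)} = \frac{15}{11}$ ($U{\left(q \right)} = \frac{q}{q} + \frac{4}{11} = 1 + 4 \cdot \frac{1}{11} = 1 + \frac{4}{11} = \frac{15}{11}$)
$\left(-250 + U{\left(15 \right)}\right)^{2} = \left(-250 + \frac{15}{11}\right)^{2} = \left(- \frac{2735}{11}\right)^{2} = \frac{7480225}{121}$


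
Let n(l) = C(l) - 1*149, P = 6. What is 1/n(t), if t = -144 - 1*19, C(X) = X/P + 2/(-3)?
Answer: -6/1061 ≈ -0.0056550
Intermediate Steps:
C(X) = -⅔ + X/6 (C(X) = X/6 + 2/(-3) = X*(⅙) + 2*(-⅓) = X/6 - ⅔ = -⅔ + X/6)
t = -163 (t = -144 - 19 = -163)
n(l) = -449/3 + l/6 (n(l) = (-⅔ + l/6) - 1*149 = (-⅔ + l/6) - 149 = -449/3 + l/6)
1/n(t) = 1/(-449/3 + (⅙)*(-163)) = 1/(-449/3 - 163/6) = 1/(-1061/6) = -6/1061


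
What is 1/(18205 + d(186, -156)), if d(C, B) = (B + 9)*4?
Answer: 1/17617 ≈ 5.6763e-5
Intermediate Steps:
d(C, B) = 36 + 4*B (d(C, B) = (9 + B)*4 = 36 + 4*B)
1/(18205 + d(186, -156)) = 1/(18205 + (36 + 4*(-156))) = 1/(18205 + (36 - 624)) = 1/(18205 - 588) = 1/17617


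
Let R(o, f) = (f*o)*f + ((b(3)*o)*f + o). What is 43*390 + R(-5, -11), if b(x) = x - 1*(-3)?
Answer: 16490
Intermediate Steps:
b(x) = 3 + x (b(x) = x + 3 = 3 + x)
R(o, f) = o + o*f² + 6*f*o (R(o, f) = (f*o)*f + (((3 + 3)*o)*f + o) = o*f² + ((6*o)*f + o) = o*f² + (6*f*o + o) = o*f² + (o + 6*f*o) = o + o*f² + 6*f*o)
43*390 + R(-5, -11) = 43*390 - 5*(1 + (-11)² + 6*(-11)) = 16770 - 5*(1 + 121 - 66) = 16770 - 5*56 = 16770 - 280 = 16490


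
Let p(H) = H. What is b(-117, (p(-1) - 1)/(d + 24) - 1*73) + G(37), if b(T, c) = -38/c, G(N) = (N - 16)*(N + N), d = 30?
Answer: 1532757/986 ≈ 1554.5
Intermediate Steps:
G(N) = 2*N*(-16 + N) (G(N) = (-16 + N)*(2*N) = 2*N*(-16 + N))
b(-117, (p(-1) - 1)/(d + 24) - 1*73) + G(37) = -38/((-1 - 1)/(30 + 24) - 1*73) + 2*37*(-16 + 37) = -38/(-2/54 - 73) + 2*37*21 = -38/(-2*1/54 - 73) + 1554 = -38/(-1/27 - 73) + 1554 = -38/(-1972/27) + 1554 = -38*(-27/1972) + 1554 = 513/986 + 1554 = 1532757/986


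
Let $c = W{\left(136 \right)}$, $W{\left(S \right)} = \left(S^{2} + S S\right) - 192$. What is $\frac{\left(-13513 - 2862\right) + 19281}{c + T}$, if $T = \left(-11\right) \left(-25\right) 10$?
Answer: $\frac{1453}{19775} \approx 0.073477$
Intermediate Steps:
$T = 2750$ ($T = 275 \cdot 10 = 2750$)
$W{\left(S \right)} = -192 + 2 S^{2}$ ($W{\left(S \right)} = \left(S^{2} + S^{2}\right) - 192 = 2 S^{2} - 192 = -192 + 2 S^{2}$)
$c = 36800$ ($c = -192 + 2 \cdot 136^{2} = -192 + 2 \cdot 18496 = -192 + 36992 = 36800$)
$\frac{\left(-13513 - 2862\right) + 19281}{c + T} = \frac{\left(-13513 - 2862\right) + 19281}{36800 + 2750} = \frac{-16375 + 19281}{39550} = 2906 \cdot \frac{1}{39550} = \frac{1453}{19775}$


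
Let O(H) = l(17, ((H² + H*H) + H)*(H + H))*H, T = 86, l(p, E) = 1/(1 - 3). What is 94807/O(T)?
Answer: -94807/43 ≈ -2204.8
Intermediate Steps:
l(p, E) = -½ (l(p, E) = 1/(-2) = -½)
O(H) = -H/2
94807/O(T) = 94807/((-½*86)) = 94807/(-43) = 94807*(-1/43) = -94807/43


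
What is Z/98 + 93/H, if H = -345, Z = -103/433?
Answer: -1327299/4879910 ≈ -0.27199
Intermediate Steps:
Z = -103/433 (Z = -103*1/433 = -103/433 ≈ -0.23788)
Z/98 + 93/H = -103/433/98 + 93/(-345) = -103/433*1/98 + 93*(-1/345) = -103/42434 - 31/115 = -1327299/4879910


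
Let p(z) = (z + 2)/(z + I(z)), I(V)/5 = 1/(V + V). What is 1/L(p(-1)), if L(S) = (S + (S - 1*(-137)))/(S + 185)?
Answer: 1293/955 ≈ 1.3539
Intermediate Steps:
I(V) = 5/(2*V) (I(V) = 5/(V + V) = 5/((2*V)) = 5*(1/(2*V)) = 5/(2*V))
p(z) = (2 + z)/(z + 5/(2*z)) (p(z) = (z + 2)/(z + 5/(2*z)) = (2 + z)/(z + 5/(2*z)))
L(S) = (137 + 2*S)/(185 + S) (L(S) = (S + (S + 137))/(185 + S) = (S + (137 + S))/(185 + S) = (137 + 2*S)/(185 + S))
1/L(p(-1)) = 1/((137 + 2*(2*(-1)*(2 - 1)/(5 + 2*(-1)²)))/(185 + 2*(-1)*(2 - 1)/(5 + 2*(-1)²))) = 1/((137 + 2*(2*(-1)*1/(5 + 2*1)))/(185 + 2*(-1)*1/(5 + 2*1))) = 1/((137 + 2*(2*(-1)*1/(5 + 2)))/(185 + 2*(-1)*1/(5 + 2))) = 1/((137 + 2*(2*(-1)*1/7))/(185 + 2*(-1)*1/7)) = 1/((137 + 2*(2*(-1)*(⅐)*1))/(185 + 2*(-1)*(⅐)*1)) = 1/((137 + 2*(-2/7))/(185 - 2/7)) = 1/((137 - 4/7)/(1293/7)) = 1/((7/1293)*(955/7)) = 1/(955/1293) = 1293/955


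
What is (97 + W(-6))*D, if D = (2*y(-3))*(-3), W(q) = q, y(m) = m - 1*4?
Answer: 3822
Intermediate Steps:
y(m) = -4 + m (y(m) = m - 4 = -4 + m)
D = 42 (D = (2*(-4 - 3))*(-3) = (2*(-7))*(-3) = -14*(-3) = 42)
(97 + W(-6))*D = (97 - 6)*42 = 91*42 = 3822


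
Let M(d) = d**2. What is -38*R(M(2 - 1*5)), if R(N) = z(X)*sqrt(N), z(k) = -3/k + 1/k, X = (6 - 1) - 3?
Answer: 114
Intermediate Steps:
X = 2 (X = 5 - 3 = 2)
z(k) = -2/k (z(k) = -3/k + 1/k = -2/k)
R(N) = -sqrt(N) (R(N) = (-2/2)*sqrt(N) = (-2*1/2)*sqrt(N) = -sqrt(N))
-38*R(M(2 - 1*5)) = -(-38)*sqrt((2 - 1*5)**2) = -(-38)*sqrt((2 - 5)**2) = -(-38)*sqrt((-3)**2) = -(-38)*sqrt(9) = -(-38)*3 = -38*(-3) = 114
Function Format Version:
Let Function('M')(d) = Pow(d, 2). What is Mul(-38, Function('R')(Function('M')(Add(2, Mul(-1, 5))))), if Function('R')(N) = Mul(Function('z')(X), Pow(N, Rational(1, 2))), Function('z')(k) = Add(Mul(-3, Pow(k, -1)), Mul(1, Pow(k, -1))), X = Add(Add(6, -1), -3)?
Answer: 114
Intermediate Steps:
X = 2 (X = Add(5, -3) = 2)
Function('z')(k) = Mul(-2, Pow(k, -1)) (Function('z')(k) = Add(Mul(-3, Pow(k, -1)), Pow(k, -1)) = Mul(-2, Pow(k, -1)))
Function('R')(N) = Mul(-1, Pow(N, Rational(1, 2))) (Function('R')(N) = Mul(Mul(-2, Pow(2, -1)), Pow(N, Rational(1, 2))) = Mul(Mul(-2, Rational(1, 2)), Pow(N, Rational(1, 2))) = Mul(-1, Pow(N, Rational(1, 2))))
Mul(-38, Function('R')(Function('M')(Add(2, Mul(-1, 5))))) = Mul(-38, Mul(-1, Pow(Pow(Add(2, Mul(-1, 5)), 2), Rational(1, 2)))) = Mul(-38, Mul(-1, Pow(Pow(Add(2, -5), 2), Rational(1, 2)))) = Mul(-38, Mul(-1, Pow(Pow(-3, 2), Rational(1, 2)))) = Mul(-38, Mul(-1, Pow(9, Rational(1, 2)))) = Mul(-38, Mul(-1, 3)) = Mul(-38, -3) = 114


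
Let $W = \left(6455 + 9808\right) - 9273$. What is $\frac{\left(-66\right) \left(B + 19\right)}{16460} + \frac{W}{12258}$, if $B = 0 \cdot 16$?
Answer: $\frac{8306989}{16813890} \approx 0.49406$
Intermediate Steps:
$B = 0$
$W = 6990$ ($W = 16263 - 9273 = 6990$)
$\frac{\left(-66\right) \left(B + 19\right)}{16460} + \frac{W}{12258} = \frac{\left(-66\right) \left(0 + 19\right)}{16460} + \frac{6990}{12258} = \left(-66\right) 19 \cdot \frac{1}{16460} + 6990 \cdot \frac{1}{12258} = \left(-1254\right) \frac{1}{16460} + \frac{1165}{2043} = - \frac{627}{8230} + \frac{1165}{2043} = \frac{8306989}{16813890}$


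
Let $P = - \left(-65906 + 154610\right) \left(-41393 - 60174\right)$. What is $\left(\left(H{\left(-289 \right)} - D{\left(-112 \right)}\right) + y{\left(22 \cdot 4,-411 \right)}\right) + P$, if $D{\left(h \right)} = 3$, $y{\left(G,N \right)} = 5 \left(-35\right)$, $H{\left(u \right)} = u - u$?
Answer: $9009398990$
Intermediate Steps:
$H{\left(u \right)} = 0$
$y{\left(G,N \right)} = -175$
$P = 9009399168$ ($P = - 88704 \left(-101567\right) = \left(-1\right) \left(-9009399168\right) = 9009399168$)
$\left(\left(H{\left(-289 \right)} - D{\left(-112 \right)}\right) + y{\left(22 \cdot 4,-411 \right)}\right) + P = \left(\left(0 - 3\right) - 175\right) + 9009399168 = \left(-3 - 175\right) + 9009399168 = -178 + 9009399168 = 9009398990$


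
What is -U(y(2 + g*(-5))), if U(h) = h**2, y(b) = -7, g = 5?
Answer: -49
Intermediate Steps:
-U(y(2 + g*(-5))) = -1*(-7)**2 = -1*49 = -49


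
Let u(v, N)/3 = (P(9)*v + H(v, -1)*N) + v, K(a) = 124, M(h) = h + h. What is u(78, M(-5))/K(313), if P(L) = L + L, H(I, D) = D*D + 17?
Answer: 63/2 ≈ 31.500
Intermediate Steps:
H(I, D) = 17 + D**2 (H(I, D) = D**2 + 17 = 17 + D**2)
M(h) = 2*h
P(L) = 2*L
u(v, N) = 54*N + 57*v (u(v, N) = 3*(((2*9)*v + (17 + (-1)**2)*N) + v) = 3*((18*v + (17 + 1)*N) + v) = 3*((18*v + 18*N) + v) = 3*((18*N + 18*v) + v) = 3*(18*N + 19*v) = 54*N + 57*v)
u(78, M(-5))/K(313) = (54*(2*(-5)) + 57*78)/124 = (54*(-10) + 4446)*(1/124) = (-540 + 4446)*(1/124) = 3906*(1/124) = 63/2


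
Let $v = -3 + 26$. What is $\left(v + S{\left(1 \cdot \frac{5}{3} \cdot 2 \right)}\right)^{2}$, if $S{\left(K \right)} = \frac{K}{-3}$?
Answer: $\frac{38809}{81} \approx 479.12$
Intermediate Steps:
$S{\left(K \right)} = - \frac{K}{3}$ ($S{\left(K \right)} = K \left(- \frac{1}{3}\right) = - \frac{K}{3}$)
$v = 23$
$\left(v + S{\left(1 \cdot \frac{5}{3} \cdot 2 \right)}\right)^{2} = \left(23 - \frac{1 \cdot \frac{5}{3} \cdot 2}{3}\right)^{2} = \left(23 - \frac{\frac{5}{3} \cdot 2}{3}\right)^{2} = \left(23 - \frac{10}{9}\right)^{2} = \left(\frac{197}{9}\right)^{2} = \frac{38809}{81}$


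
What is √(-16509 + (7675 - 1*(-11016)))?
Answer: √2182 ≈ 46.712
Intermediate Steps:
√(-16509 + (7675 - 1*(-11016))) = √(-16509 + (7675 + 11016)) = √(-16509 + 18691) = √2182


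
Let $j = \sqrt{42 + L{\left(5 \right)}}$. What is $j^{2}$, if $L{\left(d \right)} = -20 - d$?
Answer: $17$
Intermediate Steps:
$j = \sqrt{17}$ ($j = \sqrt{42 - 25} = \sqrt{17} \approx 4.1231$)
$j^{2} = \left(\sqrt{17}\right)^{2} = 17$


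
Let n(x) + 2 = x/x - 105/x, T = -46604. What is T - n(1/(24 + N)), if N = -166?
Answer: -61513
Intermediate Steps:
n(x) = -1 - 105/x (n(x) = -2 + (x/x - 105/x) = -2 + (1 - 105/x) = -1 - 105/x)
T - n(1/(24 + N)) = -46604 - (-105 - 1/(24 - 166))/(1/(24 - 166)) = -46604 - (-105 - 1/(-142))/(1/(-142)) = -46604 - (-105 - 1*(-1/142))/(-1/142) = -46604 - (-142)*(-105 + 1/142) = -46604 - (-142)*(-14909)/142 = -46604 - 1*14909 = -46604 - 14909 = -61513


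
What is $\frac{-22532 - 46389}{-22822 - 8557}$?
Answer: $\frac{68921}{31379} \approx 2.1964$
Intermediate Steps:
$\frac{-22532 - 46389}{-22822 - 8557} = - \frac{68921}{-31379} = \left(-68921\right) \left(- \frac{1}{31379}\right) = \frac{68921}{31379}$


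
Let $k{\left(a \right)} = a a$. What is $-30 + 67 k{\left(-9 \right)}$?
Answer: $5397$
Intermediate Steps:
$k{\left(a \right)} = a^{2}$
$-30 + 67 k{\left(-9 \right)} = -30 + 67 \left(-9\right)^{2} = -30 + 67 \cdot 81 = -30 + 5427 = 5397$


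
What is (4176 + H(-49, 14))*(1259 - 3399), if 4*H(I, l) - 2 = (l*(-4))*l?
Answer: -8518270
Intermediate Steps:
H(I, l) = ½ - l² (H(I, l) = ½ + ((l*(-4))*l)/4 = ½ + ((-4*l)*l)/4 = ½ + (-4*l²)/4 = ½ - l²)
(4176 + H(-49, 14))*(1259 - 3399) = (4176 + (½ - 1*14²))*(1259 - 3399) = (4176 + (½ - 1*196))*(-2140) = (4176 + (½ - 196))*(-2140) = (4176 - 391/2)*(-2140) = (7961/2)*(-2140) = -8518270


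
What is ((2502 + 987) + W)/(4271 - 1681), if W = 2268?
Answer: 5757/2590 ≈ 2.2228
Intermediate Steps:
((2502 + 987) + W)/(4271 - 1681) = ((2502 + 987) + 2268)/(4271 - 1681) = (3489 + 2268)/2590 = 5757*(1/2590) = 5757/2590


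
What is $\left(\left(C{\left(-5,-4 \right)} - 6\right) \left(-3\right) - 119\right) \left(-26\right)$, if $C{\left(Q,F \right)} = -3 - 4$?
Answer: $2080$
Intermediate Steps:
$C{\left(Q,F \right)} = -7$
$\left(\left(C{\left(-5,-4 \right)} - 6\right) \left(-3\right) - 119\right) \left(-26\right) = \left(\left(-7 - 6\right) \left(-3\right) - 119\right) \left(-26\right) = \left(\left(-13\right) \left(-3\right) - 119\right) \left(-26\right) = \left(39 - 119\right) \left(-26\right) = \left(-80\right) \left(-26\right) = 2080$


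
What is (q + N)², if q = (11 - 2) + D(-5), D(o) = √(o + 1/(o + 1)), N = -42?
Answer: (66 - I*√21)²/4 ≈ 1083.8 - 151.23*I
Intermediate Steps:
D(o) = √(o + 1/(1 + o))
q = 9 + I*√21/2 (q = (11 - 2) + √((1 - 5*(1 - 5))/(1 - 5)) = 9 + √((1 - 5*(-4))/(-4)) = 9 + √(-(1 + 20)/4) = 9 + √(-¼*21) = 9 + √(-21/4) = 9 + I*√21/2 ≈ 9.0 + 2.2913*I)
(q + N)² = ((9 + I*√21/2) - 42)² = (-33 + I*√21/2)²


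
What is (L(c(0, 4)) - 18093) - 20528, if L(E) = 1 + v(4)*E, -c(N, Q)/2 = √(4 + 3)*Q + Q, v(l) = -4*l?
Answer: -38492 + 128*√7 ≈ -38153.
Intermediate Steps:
c(N, Q) = -2*Q - 2*Q*√7 (c(N, Q) = -2*(√(4 + 3)*Q + Q) = -2*(√7*Q + Q) = -2*(Q*√7 + Q) = -2*(Q + Q*√7) = -2*Q - 2*Q*√7)
L(E) = 1 - 16*E (L(E) = 1 + (-4*4)*E = 1 - 16*E)
(L(c(0, 4)) - 18093) - 20528 = ((1 - (-32)*4*(1 + √7)) - 18093) - 20528 = ((1 - 16*(-8 - 8*√7)) - 18093) - 20528 = ((1 + (128 + 128*√7)) - 18093) - 20528 = ((129 + 128*√7) - 18093) - 20528 = (-17964 + 128*√7) - 20528 = -38492 + 128*√7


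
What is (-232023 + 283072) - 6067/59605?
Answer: 3042769578/59605 ≈ 51049.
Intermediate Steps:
(-232023 + 283072) - 6067/59605 = 51049 - 6067*1/59605 = 51049 - 6067/59605 = 3042769578/59605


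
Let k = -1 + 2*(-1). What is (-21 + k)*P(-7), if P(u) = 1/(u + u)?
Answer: 12/7 ≈ 1.7143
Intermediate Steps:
P(u) = 1/(2*u)
k = -3 (k = -1 - 2 = -3)
(-21 + k)*P(-7) = (-21 - 3)*((½)/(-7)) = -12*(-1)/7 = -24*(-1/14) = 12/7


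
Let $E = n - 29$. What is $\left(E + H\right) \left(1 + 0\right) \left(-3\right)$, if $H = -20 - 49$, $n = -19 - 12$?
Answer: $387$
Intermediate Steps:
$n = -31$
$E = -60$ ($E = -31 - 29 = -60$)
$H = -69$
$\left(E + H\right) \left(1 + 0\right) \left(-3\right) = \left(-60 - 69\right) \left(1 + 0\right) \left(-3\right) = - 129 \cdot 1 \left(-3\right) = \left(-129\right) \left(-3\right) = 387$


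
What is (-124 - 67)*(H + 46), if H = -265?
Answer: 41829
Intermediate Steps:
(-124 - 67)*(H + 46) = (-124 - 67)*(-265 + 46) = -191*(-219) = 41829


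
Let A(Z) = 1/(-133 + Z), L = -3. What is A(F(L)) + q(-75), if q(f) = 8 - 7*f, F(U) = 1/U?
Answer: 213197/400 ≈ 532.99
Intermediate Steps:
A(F(L)) + q(-75) = 1/(-133 + 1/(-3)) + (8 - 7*(-75)) = 1/(-133 - ⅓) + (8 + 525) = 1/(-400/3) + 533 = -3/400 + 533 = 213197/400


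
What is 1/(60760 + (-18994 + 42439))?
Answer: 1/84205 ≈ 1.1876e-5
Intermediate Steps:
1/(60760 + (-18994 + 42439)) = 1/(60760 + 23445) = 1/84205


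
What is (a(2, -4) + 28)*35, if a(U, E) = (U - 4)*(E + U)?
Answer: 1120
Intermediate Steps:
a(U, E) = (-4 + U)*(E + U)
(a(2, -4) + 28)*35 = ((2² - 4*(-4) - 4*2 - 4*2) + 28)*35 = ((4 + 16 - 8 - 8) + 28)*35 = (4 + 28)*35 = 32*35 = 1120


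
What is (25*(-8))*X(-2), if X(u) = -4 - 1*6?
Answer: 2000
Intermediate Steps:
X(u) = -10 (X(u) = -4 - 6 = -10)
(25*(-8))*X(-2) = (25*(-8))*(-10) = -200*(-10) = 2000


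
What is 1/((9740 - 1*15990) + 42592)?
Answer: 1/36342 ≈ 2.7516e-5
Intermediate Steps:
1/((9740 - 1*15990) + 42592) = 1/((9740 - 15990) + 42592) = 1/(-6250 + 42592) = 1/36342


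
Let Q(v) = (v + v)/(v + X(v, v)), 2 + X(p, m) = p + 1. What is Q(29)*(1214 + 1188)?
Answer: 139316/57 ≈ 2444.1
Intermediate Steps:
X(p, m) = -1 + p (X(p, m) = -2 + (p + 1) = -2 + (1 + p) = -1 + p)
Q(v) = 2*v/(-1 + 2*v) (Q(v) = (v + v)/(v + (-1 + v)) = (2*v)/(-1 + 2*v) = 2*v/(-1 + 2*v))
Q(29)*(1214 + 1188) = (2*29/(-1 + 2*29))*(1214 + 1188) = (2*29/(-1 + 58))*2402 = (2*29/57)*2402 = (2*29*(1/57))*2402 = (58/57)*2402 = 139316/57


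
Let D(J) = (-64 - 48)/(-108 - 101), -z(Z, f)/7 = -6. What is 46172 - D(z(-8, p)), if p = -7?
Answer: 9649836/209 ≈ 46171.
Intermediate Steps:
z(Z, f) = 42 (z(Z, f) = -7*(-6) = 42)
D(J) = 112/209 (D(J) = -112/(-209) = -112*(-1/209) = 112/209)
46172 - D(z(-8, p)) = 46172 - 1*112/209 = 46172 - 112/209 = 9649836/209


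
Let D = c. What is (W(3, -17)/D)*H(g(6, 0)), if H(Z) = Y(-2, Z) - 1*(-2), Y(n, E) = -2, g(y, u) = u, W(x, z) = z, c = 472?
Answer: 0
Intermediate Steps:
D = 472
H(Z) = 0 (H(Z) = -2 - 1*(-2) = -2 + 2 = 0)
(W(3, -17)/D)*H(g(6, 0)) = -17/472*0 = 0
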